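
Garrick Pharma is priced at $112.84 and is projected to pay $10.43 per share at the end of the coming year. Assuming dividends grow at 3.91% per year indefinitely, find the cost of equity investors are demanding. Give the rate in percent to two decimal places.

13.15%

Rearranging the constant-growth DDM: r = D₁/P₀ + g.
r = 10.4300 / 112.84 + 0.0391 = 0.09243 + 0.0391 = 0.13153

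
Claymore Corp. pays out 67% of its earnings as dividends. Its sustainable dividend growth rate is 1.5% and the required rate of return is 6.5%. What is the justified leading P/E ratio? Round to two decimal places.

13.40

Justified leading P/E = b/(r−g) = 0.67/(0.065−0.015) = 13.4000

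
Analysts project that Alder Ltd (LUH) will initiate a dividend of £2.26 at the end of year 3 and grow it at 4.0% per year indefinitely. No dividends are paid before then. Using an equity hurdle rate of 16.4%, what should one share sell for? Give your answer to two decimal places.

Deferred-dividend DDM. At t=2 the remaining stream is a growing perpetuity with first payment D_3 = 2.26.
V_2 = D_3/(r−g) = 2.26/(0.164−0.04) = 18.2258
P₀ = V_2/(1+r)^2 = 18.2258/(1+0.164)^2 = 13.4518

£13.45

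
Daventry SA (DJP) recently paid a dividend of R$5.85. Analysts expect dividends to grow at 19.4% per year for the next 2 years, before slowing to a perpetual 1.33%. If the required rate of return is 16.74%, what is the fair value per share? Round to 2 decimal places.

R$52.34

Two-stage DDM. Project D₁…D_2 at 0.194, terminal growth 0.0133, discount at r = 0.1674.
D_1 = 6.9849
D_2 = 8.3400
Terminal value at t=2: TV = D_3/(r−g) = 8.4509/(0.1674−0.0133) = 54.8403
P₀ = 6.9849/(1+0.1674)^1 + 8.3400/(1+0.1674)^2 + 54.8403/(1+0.1674)^2 = 52.3432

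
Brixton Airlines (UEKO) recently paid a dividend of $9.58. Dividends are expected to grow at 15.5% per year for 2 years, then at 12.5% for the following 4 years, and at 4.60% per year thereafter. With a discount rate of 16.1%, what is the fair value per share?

Three-stage DDM. Project D₁…D_6; terminal Gordon value at t=6 with g = 0.046; discount at r = 0.161.
D_1 = 11.0649
D_2 = 12.7800
D_3 = 14.3775
D_4 = 16.1746
D_5 = 18.1965
D_6 = 20.4710
TV_6 = 21.4127/(0.161−0.046) = 186.1973
P₀ = Σ Dₜ/(1+r)ᵗ + TV_6/(1+r)^6 = 130.1157

$130.12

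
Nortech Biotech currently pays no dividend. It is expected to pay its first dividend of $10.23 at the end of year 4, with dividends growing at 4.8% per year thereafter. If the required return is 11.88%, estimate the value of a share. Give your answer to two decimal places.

$103.18

Deferred-dividend DDM. At t=3 the remaining stream is a growing perpetuity with first payment D_4 = 10.23.
V_3 = D_4/(r−g) = 10.23/(0.1188−0.048) = 144.4915
P₀ = V_3/(1+r)^3 = 144.4915/(1+0.1188)^3 = 103.1775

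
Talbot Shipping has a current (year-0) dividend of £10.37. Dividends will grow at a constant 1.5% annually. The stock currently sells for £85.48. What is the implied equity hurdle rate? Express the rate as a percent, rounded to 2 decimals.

Rearranging the constant-growth DDM: r = D₁/P₀ + g.
D₁ = 10.37 × (1 + 0.015) = 10.5255.
r = 10.5255 / 85.48 + 0.015 = 0.12313 + 0.015 = 0.13813

13.81%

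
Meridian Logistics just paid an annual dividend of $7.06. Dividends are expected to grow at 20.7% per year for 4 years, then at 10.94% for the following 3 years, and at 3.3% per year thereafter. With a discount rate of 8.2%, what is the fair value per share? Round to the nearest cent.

$320.32

Three-stage DDM. Project D₁…D_7; terminal Gordon value at t=7 with g = 0.033; discount at r = 0.082.
D_1 = 8.5214
D_2 = 10.2854
D_3 = 12.4144
D_4 = 14.9842
D_5 = 16.6235
D_6 = 18.4421
D_7 = 20.4597
TV_7 = 21.1348/(0.082−0.033) = 431.3229
P₀ = Σ Dₜ/(1+r)ᵗ + TV_7/(1+r)^7 = 320.3157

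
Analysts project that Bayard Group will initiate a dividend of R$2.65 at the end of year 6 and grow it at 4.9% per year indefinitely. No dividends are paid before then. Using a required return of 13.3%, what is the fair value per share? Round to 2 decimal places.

Deferred-dividend DDM. At t=5 the remaining stream is a growing perpetuity with first payment D_6 = 2.65.
V_5 = D_6/(r−g) = 2.65/(0.133−0.049) = 31.5476
P₀ = V_5/(1+r)^5 = 31.5476/(1+0.133)^5 = 16.8973

R$16.90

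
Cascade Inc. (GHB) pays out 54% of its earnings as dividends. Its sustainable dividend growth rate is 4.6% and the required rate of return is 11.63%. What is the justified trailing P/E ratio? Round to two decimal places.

8.03

Justified trailing P/E = b(1+g)/(r−g) = 0.54×(1+0.046)/(0.1163−0.046) = 8.0347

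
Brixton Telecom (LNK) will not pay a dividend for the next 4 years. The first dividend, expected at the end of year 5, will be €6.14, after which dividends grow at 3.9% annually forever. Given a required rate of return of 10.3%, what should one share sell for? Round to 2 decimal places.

€64.82

Deferred-dividend DDM. At t=4 the remaining stream is a growing perpetuity with first payment D_5 = 6.14.
V_4 = D_5/(r−g) = 6.14/(0.103−0.039) = 95.9375
P₀ = V_4/(1+r)^4 = 95.9375/(1+0.103)^4 = 64.8166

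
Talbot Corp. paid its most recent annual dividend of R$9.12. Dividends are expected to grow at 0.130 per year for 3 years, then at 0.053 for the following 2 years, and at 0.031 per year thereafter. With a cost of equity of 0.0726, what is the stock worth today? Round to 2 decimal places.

R$305.86

Three-stage DDM. Project D₁…D_5; terminal Gordon value at t=5 with g = 0.031; discount at r = 0.0726.
D_1 = 10.3056
D_2 = 11.6453
D_3 = 13.1592
D_4 = 13.8567
D_5 = 14.5911
TV_5 = 15.0434/(0.0726−0.031) = 361.6198
P₀ = Σ Dₜ/(1+r)ᵗ + TV_5/(1+r)^5 = 305.8611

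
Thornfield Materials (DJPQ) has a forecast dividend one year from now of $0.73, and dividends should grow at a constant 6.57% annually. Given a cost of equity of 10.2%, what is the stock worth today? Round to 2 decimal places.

$20.11

Gordon growth model: P₀ = D₁/(r − g), with D₁ = 0.73 given directly.
P₀ = 0.7300 / (0.102 − 0.0657) = 0.7300 / 0.0363 = 20.1102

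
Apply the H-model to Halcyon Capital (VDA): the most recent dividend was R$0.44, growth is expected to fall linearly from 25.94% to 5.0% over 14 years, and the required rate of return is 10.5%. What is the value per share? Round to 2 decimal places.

R$20.13

H-model: P₀ = D₀[(1+g_L) + H(g_S−g_L)]/(r−g_L), with H = 14/2 = 7.
P₀ = 0.44 × [(1+0.05) + 7×(0.2594−0.05)] / (0.105−0.05)
   = 0.44 × 2.5158 / 0.055 = 20.1264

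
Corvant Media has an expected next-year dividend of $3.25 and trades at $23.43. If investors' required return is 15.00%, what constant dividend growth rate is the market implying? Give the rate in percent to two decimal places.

1.13%

From P₀ = D₁/(r − g), the implied growth is g = r − D₁/P₀.
g = 0.15 − 3.25/23.43 = 0.15 − 0.13871 = 0.01129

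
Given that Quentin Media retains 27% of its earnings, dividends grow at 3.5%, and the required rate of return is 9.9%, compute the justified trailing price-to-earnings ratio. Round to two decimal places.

11.81

Payout ratio b = 1 − 0.27 = 0.73.
Justified trailing P/E = b(1+g)/(r−g) = 0.73×(1+0.035)/(0.099−0.035) = 11.8055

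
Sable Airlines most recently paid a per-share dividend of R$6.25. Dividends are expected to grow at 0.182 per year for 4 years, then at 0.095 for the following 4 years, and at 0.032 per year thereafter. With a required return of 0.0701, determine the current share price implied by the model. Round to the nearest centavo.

R$347.98

Three-stage DDM. Project D₁…D_8; terminal Gordon value at t=8 with g = 0.032; discount at r = 0.0701.
D_1 = 7.3875
D_2 = 8.7320
D_3 = 10.3213
D_4 = 12.1997
D_5 = 13.3587
D_6 = 14.6278
D_7 = 16.0174
D_8 = 17.5391
TV_8 = 18.1003/(0.0701−0.032) = 475.0738
P₀ = Σ Dₜ/(1+r)ᵗ + TV_8/(1+r)^8 = 347.9765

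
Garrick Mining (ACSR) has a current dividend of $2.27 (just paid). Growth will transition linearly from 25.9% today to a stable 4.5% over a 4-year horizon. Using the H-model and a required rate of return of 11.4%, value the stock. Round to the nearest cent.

H-model: P₀ = D₀[(1+g_L) + H(g_S−g_L)]/(r−g_L), with H = 4/2 = 2.
P₀ = 2.27 × [(1+0.045) + 2×(0.259−0.045)] / (0.114−0.045)
   = 2.27 × 1.4730 / 0.069 = 48.4596

$48.46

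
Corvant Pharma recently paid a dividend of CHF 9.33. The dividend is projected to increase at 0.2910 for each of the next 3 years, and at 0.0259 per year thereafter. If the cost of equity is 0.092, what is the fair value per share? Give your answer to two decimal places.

CHF 278.76

Two-stage DDM. Project D₁…D_3 at 0.291, terminal growth 0.0259, discount at r = 0.092.
D_1 = 12.0450
D_2 = 15.5501
D_3 = 20.0752
Terminal value at t=3: TV = D_4/(r−g) = 20.5952/(0.092−0.0259) = 311.5760
P₀ = 12.0450/(1+0.092)^1 + 15.5501/(1+0.092)^2 + 20.0752/(1+0.092)^3 + 311.5760/(1+0.092)^3 = 278.7616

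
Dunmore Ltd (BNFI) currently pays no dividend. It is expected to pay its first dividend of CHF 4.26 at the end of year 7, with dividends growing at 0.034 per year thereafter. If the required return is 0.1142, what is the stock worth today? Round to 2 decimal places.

Deferred-dividend DDM. At t=6 the remaining stream is a growing perpetuity with first payment D_7 = 4.26.
V_6 = D_7/(r−g) = 4.26/(0.1142−0.034) = 53.1172
P₀ = V_6/(1+r)^6 = 53.1172/(1+0.1142)^6 = 27.7624

CHF 27.76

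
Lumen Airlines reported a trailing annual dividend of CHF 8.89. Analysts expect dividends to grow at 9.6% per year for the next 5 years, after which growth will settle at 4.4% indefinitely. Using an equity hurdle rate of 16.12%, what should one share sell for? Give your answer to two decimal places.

CHF 96.82

Two-stage DDM. Project D₁…D_5 at 0.096, terminal growth 0.044, discount at r = 0.1612.
D_1 = 9.7434
D_2 = 10.6788
D_3 = 11.7040
D_4 = 12.8276
D_5 = 14.0590
Terminal value at t=5: TV = D_6/(r−g) = 14.6776/(0.1612−0.044) = 125.2355
P₀ = 9.7434/(1+0.1612)^1 + 10.6788/(1+0.1612)^2 + 11.7040/(1+0.1612)^3 + 12.8276/(1+0.1612)^4 + 14.0590/(1+0.1612)^5 + 125.2355/(1+0.1612)^5 = 96.8188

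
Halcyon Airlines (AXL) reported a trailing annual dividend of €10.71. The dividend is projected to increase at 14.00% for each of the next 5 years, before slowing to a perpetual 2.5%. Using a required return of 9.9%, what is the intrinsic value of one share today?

€238.01

Two-stage DDM. Project D₁…D_5 at 0.14, terminal growth 0.025, discount at r = 0.099.
D_1 = 12.2094
D_2 = 13.9187
D_3 = 15.8673
D_4 = 18.0888
D_5 = 20.6212
Terminal value at t=5: TV = D_6/(r−g) = 21.1367/(0.099−0.025) = 285.6314
P₀ = 12.2094/(1+0.099)^1 + 13.9187/(1+0.099)^2 + 15.8673/(1+0.099)^3 + 18.0888/(1+0.099)^4 + 20.6212/(1+0.099)^5 + 285.6314/(1+0.099)^5 = 238.0129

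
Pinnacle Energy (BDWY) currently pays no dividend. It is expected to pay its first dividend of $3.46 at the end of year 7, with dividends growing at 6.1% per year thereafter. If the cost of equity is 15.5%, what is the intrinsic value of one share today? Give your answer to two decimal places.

Deferred-dividend DDM. At t=6 the remaining stream is a growing perpetuity with first payment D_7 = 3.46.
V_6 = D_7/(r−g) = 3.46/(0.155−0.061) = 36.8085
P₀ = V_6/(1+r)^6 = 36.8085/(1+0.155)^6 = 15.5044

$15.50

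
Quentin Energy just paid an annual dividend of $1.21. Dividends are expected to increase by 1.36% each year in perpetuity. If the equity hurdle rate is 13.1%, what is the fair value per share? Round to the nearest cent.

Gordon growth model: P₀ = D₁/(r − g). D₁ = 1.21 × (1 + 0.0136) = 1.2265.
P₀ = 1.2265 / (0.131 − 0.0136) = 1.2265 / 0.1174 = 10.4468

$10.45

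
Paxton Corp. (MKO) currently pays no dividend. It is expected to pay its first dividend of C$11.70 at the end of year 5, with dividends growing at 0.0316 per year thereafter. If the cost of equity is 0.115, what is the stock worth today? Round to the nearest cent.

Deferred-dividend DDM. At t=4 the remaining stream is a growing perpetuity with first payment D_5 = 11.70.
V_4 = D_5/(r−g) = 11.70/(0.115−0.0316) = 140.2878
P₀ = V_4/(1+r)^4 = 140.2878/(1+0.115)^4 = 90.7654

C$90.77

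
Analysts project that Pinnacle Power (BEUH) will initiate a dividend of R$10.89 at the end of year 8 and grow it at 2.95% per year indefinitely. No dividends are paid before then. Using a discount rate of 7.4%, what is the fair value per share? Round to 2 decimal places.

Deferred-dividend DDM. At t=7 the remaining stream is a growing perpetuity with first payment D_8 = 10.89.
V_7 = D_8/(r−g) = 10.89/(0.074−0.0295) = 244.7191
P₀ = V_7/(1+r)^7 = 244.7191/(1+0.074)^7 = 148.4697

R$148.47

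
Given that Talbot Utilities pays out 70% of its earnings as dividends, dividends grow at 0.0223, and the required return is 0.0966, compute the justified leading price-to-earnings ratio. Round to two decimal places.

Justified leading P/E = b/(r−g) = 0.70/(0.0966−0.0223) = 9.4213

9.42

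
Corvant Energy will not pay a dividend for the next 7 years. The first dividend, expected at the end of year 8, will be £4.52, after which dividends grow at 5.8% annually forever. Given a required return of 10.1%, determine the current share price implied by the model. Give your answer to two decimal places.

£53.60

Deferred-dividend DDM. At t=7 the remaining stream is a growing perpetuity with first payment D_8 = 4.52.
V_7 = D_8/(r−g) = 4.52/(0.101−0.058) = 105.1163
P₀ = V_7/(1+r)^7 = 105.1163/(1+0.101)^7 = 53.5993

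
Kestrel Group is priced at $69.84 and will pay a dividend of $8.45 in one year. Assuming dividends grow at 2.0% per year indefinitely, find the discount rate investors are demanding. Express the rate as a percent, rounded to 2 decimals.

Rearranging the constant-growth DDM: r = D₁/P₀ + g.
r = 8.4500 / 69.84 + 0.02 = 0.12099 + 0.02 = 0.14099

14.10%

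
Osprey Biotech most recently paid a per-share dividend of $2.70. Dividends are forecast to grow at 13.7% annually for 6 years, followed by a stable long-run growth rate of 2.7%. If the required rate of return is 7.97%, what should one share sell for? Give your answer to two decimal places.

Two-stage DDM. Project D₁…D_6 at 0.137, terminal growth 0.027, discount at r = 0.0797.
D_1 = 3.0699
D_2 = 3.4905
D_3 = 3.9687
D_4 = 4.5124
D_5 = 5.1306
D_6 = 5.8335
Terminal value at t=6: TV = D_7/(r−g) = 5.9910/(0.0797−0.027) = 113.6806
P₀ = 3.0699/(1+0.0797)^1 + 3.4905/(1+0.0797)^2 + 3.9687/(1+0.0797)^3 + 4.5124/(1+0.0797)^4 + 5.1306/(1+0.0797)^5 + 5.8335/(1+0.0797)^6 + 113.6806/(1+0.0797)^6 = 91.2474

$91.25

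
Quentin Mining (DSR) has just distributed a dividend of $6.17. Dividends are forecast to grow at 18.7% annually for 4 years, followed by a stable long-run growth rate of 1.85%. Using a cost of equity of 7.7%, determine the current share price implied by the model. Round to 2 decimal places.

Two-stage DDM. Project D₁…D_4 at 0.187, terminal growth 0.0185, discount at r = 0.077.
D_1 = 7.3238
D_2 = 8.6933
D_3 = 10.3190
D_4 = 12.2486
Terminal value at t=4: TV = D_5/(r−g) = 12.4752/(0.077−0.0185) = 213.2520
P₀ = 7.3238/(1+0.077)^1 + 8.6933/(1+0.077)^2 + 10.3190/(1+0.077)^3 + 12.2486/(1+0.077)^4 + 213.2520/(1+0.077)^4 = 190.1594

$190.16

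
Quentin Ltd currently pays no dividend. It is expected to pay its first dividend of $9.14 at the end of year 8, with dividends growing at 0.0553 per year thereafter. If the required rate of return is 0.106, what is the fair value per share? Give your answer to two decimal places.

$89.05

Deferred-dividend DDM. At t=7 the remaining stream is a growing perpetuity with first payment D_8 = 9.14.
V_7 = D_8/(r−g) = 9.14/(0.106−0.0553) = 180.2761
P₀ = V_7/(1+r)^7 = 180.2761/(1+0.106)^7 = 89.0538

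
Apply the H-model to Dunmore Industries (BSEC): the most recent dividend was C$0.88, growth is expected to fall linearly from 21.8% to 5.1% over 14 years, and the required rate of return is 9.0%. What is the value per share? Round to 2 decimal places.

C$50.09

H-model: P₀ = D₀[(1+g_L) + H(g_S−g_L)]/(r−g_L), with H = 14/2 = 7.
P₀ = 0.88 × [(1+0.051) + 7×(0.218−0.051)] / (0.09−0.051)
   = 0.88 × 2.2200 / 0.039 = 50.0923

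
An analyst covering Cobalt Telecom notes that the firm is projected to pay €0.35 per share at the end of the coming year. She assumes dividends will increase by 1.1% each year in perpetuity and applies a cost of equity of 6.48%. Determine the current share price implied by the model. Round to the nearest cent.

€6.51

Gordon growth model: P₀ = D₁/(r − g), with D₁ = 0.35 given directly.
P₀ = 0.3500 / (0.0648 − 0.011) = 0.3500 / 0.0538 = 6.5056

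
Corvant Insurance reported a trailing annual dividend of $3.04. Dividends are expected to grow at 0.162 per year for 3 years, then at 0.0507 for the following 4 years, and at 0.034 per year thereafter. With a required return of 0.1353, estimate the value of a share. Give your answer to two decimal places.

Three-stage DDM. Project D₁…D_7; terminal Gordon value at t=7 with g = 0.034; discount at r = 0.1353.
D_1 = 3.5325
D_2 = 4.1047
D_3 = 4.7697
D_4 = 5.0115
D_5 = 5.2656
D_6 = 5.5326
D_7 = 5.8131
TV_7 = 6.0107/(0.1353−0.034) = 59.3360
P₀ = Σ Dₜ/(1+r)ᵗ + TV_7/(1+r)^7 = 44.7480

$44.75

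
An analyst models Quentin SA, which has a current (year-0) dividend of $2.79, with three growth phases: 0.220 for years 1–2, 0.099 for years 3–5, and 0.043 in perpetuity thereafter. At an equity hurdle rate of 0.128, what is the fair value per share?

$52.61

Three-stage DDM. Project D₁…D_5; terminal Gordon value at t=5 with g = 0.043; discount at r = 0.128.
D_1 = 3.4038
D_2 = 4.1526
D_3 = 4.5637
D_4 = 5.0156
D_5 = 5.5121
TV_5 = 5.7491/(0.128−0.043) = 67.6367
P₀ = Σ Dₜ/(1+r)ᵗ + TV_5/(1+r)^5 = 52.6144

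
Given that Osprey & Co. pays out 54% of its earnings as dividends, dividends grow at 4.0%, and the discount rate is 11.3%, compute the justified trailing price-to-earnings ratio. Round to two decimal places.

Justified trailing P/E = b(1+g)/(r−g) = 0.54×(1+0.04)/(0.113−0.04) = 7.6932

7.69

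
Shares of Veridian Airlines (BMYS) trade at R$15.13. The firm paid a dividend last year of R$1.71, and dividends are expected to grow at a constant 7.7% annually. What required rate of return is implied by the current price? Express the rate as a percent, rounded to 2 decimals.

Rearranging the constant-growth DDM: r = D₁/P₀ + g.
D₁ = 1.71 × (1 + 0.077) = 1.8417.
r = 1.8417 / 15.13 + 0.077 = 0.12172 + 0.077 = 0.19872

19.87%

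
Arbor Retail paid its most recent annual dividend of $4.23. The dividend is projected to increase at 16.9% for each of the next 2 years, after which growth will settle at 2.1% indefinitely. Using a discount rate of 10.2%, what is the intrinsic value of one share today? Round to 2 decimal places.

$69.25

Two-stage DDM. Project D₁…D_2 at 0.169, terminal growth 0.021, discount at r = 0.102.
D_1 = 4.9449
D_2 = 5.7806
Terminal value at t=2: TV = D_3/(r−g) = 5.9019/(0.102−0.021) = 72.8635
P₀ = 4.9449/(1+0.102)^1 + 5.7806/(1+0.102)^2 + 72.8635/(1+0.102)^2 = 69.2466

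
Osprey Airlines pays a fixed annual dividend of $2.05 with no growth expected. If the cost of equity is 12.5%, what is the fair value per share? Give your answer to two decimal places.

Zero-growth DDM (perpetuity): P₀ = D/r = 2.05 / 0.125 = 16.4000

$16.40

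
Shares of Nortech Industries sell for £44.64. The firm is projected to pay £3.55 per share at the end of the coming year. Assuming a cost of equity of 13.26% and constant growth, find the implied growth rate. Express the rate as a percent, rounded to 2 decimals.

From P₀ = D₁/(r − g), the implied growth is g = r − D₁/P₀.
g = 0.1326 − 3.55/44.64 = 0.1326 − 0.07953 = 0.05307

5.31%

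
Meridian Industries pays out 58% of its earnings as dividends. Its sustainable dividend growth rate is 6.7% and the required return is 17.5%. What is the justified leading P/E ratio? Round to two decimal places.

5.37

Justified leading P/E = b/(r−g) = 0.58/(0.175−0.067) = 5.3704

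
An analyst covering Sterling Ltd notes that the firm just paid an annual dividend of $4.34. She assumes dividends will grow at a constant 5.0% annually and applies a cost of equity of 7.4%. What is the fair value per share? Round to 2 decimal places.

Gordon growth model: P₀ = D₁/(r − g). D₁ = 4.34 × (1 + 0.05) = 4.5570.
P₀ = 4.5570 / (0.074 − 0.05) = 4.5570 / 0.024 = 189.8750

$189.87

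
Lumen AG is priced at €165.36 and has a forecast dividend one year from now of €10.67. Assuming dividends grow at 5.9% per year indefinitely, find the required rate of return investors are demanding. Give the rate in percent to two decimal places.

Rearranging the constant-growth DDM: r = D₁/P₀ + g.
r = 10.6700 / 165.36 + 0.059 = 0.06453 + 0.059 = 0.12353

12.35%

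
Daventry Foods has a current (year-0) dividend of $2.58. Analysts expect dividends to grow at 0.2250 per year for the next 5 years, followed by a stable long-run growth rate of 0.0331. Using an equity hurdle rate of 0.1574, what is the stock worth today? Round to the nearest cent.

$43.83

Two-stage DDM. Project D₁…D_5 at 0.225, terminal growth 0.0331, discount at r = 0.1574.
D_1 = 3.1605
D_2 = 3.8716
D_3 = 4.7427
D_4 = 5.8098
D_5 = 7.1171
Terminal value at t=5: TV = D_6/(r−g) = 7.3526/(0.1574−0.0331) = 59.1523
P₀ = 3.1605/(1+0.1574)^1 + 3.8716/(1+0.1574)^2 + 4.7427/(1+0.1574)^3 + 5.8098/(1+0.1574)^4 + 7.1171/(1+0.1574)^5 + 59.1523/(1+0.1574)^5 = 43.8252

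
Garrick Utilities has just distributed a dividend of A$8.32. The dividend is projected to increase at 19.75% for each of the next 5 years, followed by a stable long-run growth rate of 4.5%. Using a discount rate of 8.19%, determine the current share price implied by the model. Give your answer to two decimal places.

Two-stage DDM. Project D₁…D_5 at 0.1975, terminal growth 0.045, discount at r = 0.0819.
D_1 = 9.9632
D_2 = 11.9309
D_3 = 14.2873
D_4 = 17.1090
D_5 = 20.4881
Terminal value at t=5: TV = D_6/(r−g) = 21.4100/(0.0819−0.045) = 580.2176
P₀ = 9.9632/(1+0.0819)^1 + 11.9309/(1+0.0819)^2 + 14.2873/(1+0.0819)^3 + 17.1090/(1+0.0819)^4 + 20.4881/(1+0.0819)^5 + 580.2176/(1+0.0819)^5 = 448.4244

A$448.42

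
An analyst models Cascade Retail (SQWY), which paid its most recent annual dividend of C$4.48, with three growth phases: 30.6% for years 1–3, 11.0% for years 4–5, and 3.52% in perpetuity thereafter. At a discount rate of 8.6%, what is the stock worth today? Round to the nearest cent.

C$201.63

Three-stage DDM. Project D₁…D_5; terminal Gordon value at t=5 with g = 0.0352; discount at r = 0.086.
D_1 = 5.8509
D_2 = 7.6412
D_3 = 9.9795
D_4 = 11.0772
D_5 = 12.2957
TV_5 = 12.7285/(0.086−0.0352) = 250.5613
P₀ = Σ Dₜ/(1+r)ᵗ + TV_5/(1+r)^5 = 201.6301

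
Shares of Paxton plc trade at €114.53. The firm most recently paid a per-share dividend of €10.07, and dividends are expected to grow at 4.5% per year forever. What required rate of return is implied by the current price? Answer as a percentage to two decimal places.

Rearranging the constant-growth DDM: r = D₁/P₀ + g.
D₁ = 10.07 × (1 + 0.045) = 10.5231.
r = 10.5231 / 114.53 + 0.045 = 0.09188 + 0.045 = 0.13688

13.69%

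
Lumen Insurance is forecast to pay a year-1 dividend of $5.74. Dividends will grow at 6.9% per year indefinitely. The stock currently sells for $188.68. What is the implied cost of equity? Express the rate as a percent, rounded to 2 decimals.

9.94%

Rearranging the constant-growth DDM: r = D₁/P₀ + g.
r = 5.7400 / 188.68 + 0.069 = 0.03042 + 0.069 = 0.09942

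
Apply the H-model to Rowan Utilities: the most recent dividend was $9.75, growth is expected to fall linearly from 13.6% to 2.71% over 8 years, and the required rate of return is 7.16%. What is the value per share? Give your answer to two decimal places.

H-model: P₀ = D₀[(1+g_L) + H(g_S−g_L)]/(r−g_L), with H = 8/2 = 4.
P₀ = 9.75 × [(1+0.0271) + 4×(0.136−0.0271)] / (0.0716−0.0271)
   = 9.75 × 1.4627 / 0.0445 = 320.4792

$320.48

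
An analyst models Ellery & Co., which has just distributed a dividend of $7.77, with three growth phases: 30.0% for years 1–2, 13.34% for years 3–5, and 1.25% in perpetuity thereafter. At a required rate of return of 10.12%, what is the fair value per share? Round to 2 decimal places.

$189.20

Three-stage DDM. Project D₁…D_5; terminal Gordon value at t=5 with g = 0.0125; discount at r = 0.1012.
D_1 = 10.1010
D_2 = 13.1313
D_3 = 14.8830
D_4 = 16.8684
D_5 = 19.1187
TV_5 = 19.3576/(0.1012−0.0125) = 218.2372
P₀ = Σ Dₜ/(1+r)ᵗ + TV_5/(1+r)^5 = 189.1960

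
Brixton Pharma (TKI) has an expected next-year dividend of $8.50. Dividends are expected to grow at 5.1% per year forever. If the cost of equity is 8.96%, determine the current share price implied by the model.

Gordon growth model: P₀ = D₁/(r − g), with D₁ = 8.50 given directly.
P₀ = 8.5000 / (0.0896 − 0.051) = 8.5000 / 0.0386 = 220.2073

$220.21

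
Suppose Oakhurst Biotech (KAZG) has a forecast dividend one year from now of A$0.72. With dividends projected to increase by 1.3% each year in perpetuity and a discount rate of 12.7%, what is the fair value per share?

A$6.32

Gordon growth model: P₀ = D₁/(r − g), with D₁ = 0.72 given directly.
P₀ = 0.7200 / (0.127 − 0.013) = 0.7200 / 0.114 = 6.3158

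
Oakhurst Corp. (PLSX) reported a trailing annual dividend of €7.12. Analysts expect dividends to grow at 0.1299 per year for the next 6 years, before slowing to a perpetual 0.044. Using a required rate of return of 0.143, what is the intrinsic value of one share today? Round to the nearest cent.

Two-stage DDM. Project D₁…D_6 at 0.1299, terminal growth 0.044, discount at r = 0.143.
D_1 = 8.0449
D_2 = 9.0899
D_3 = 10.2707
D_4 = 11.6049
D_5 = 13.1123
D_6 = 14.8156
Terminal value at t=6: TV = D_7/(r−g) = 15.4675/(0.143−0.044) = 156.2375
P₀ = 8.0449/(1+0.143)^1 + 9.0899/(1+0.143)^2 + 10.2707/(1+0.143)^3 + 11.6049/(1+0.143)^4 + 13.1123/(1+0.143)^5 + 14.8156/(1+0.143)^6 + 156.2375/(1+0.143)^6 = 111.1048

€111.10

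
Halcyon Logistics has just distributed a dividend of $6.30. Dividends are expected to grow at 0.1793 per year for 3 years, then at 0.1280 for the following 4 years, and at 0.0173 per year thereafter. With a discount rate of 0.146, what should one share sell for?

$97.36

Three-stage DDM. Project D₁…D_7; terminal Gordon value at t=7 with g = 0.0173; discount at r = 0.146.
D_1 = 7.4296
D_2 = 8.7617
D_3 = 10.3327
D_4 = 11.6553
D_5 = 13.1472
D_6 = 14.8300
D_7 = 16.7282
TV_7 = 17.0176/(0.146−0.0173) = 132.2271
P₀ = Σ Dₜ/(1+r)ᵗ + TV_7/(1+r)^7 = 97.3559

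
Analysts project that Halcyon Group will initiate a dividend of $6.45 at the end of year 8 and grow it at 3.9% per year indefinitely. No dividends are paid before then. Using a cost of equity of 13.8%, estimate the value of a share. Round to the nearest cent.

$26.36

Deferred-dividend DDM. At t=7 the remaining stream is a growing perpetuity with first payment D_8 = 6.45.
V_7 = D_8/(r−g) = 6.45/(0.138−0.039) = 65.1515
P₀ = V_7/(1+r)^7 = 65.1515/(1+0.138)^7 = 26.3590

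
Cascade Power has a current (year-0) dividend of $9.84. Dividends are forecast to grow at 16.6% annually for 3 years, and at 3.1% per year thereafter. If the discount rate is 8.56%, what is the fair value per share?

Two-stage DDM. Project D₁…D_3 at 0.166, terminal growth 0.031, discount at r = 0.0856.
D_1 = 11.4734
D_2 = 13.3780
D_3 = 15.5988
Terminal value at t=3: TV = D_4/(r−g) = 16.0823/(0.0856−0.031) = 294.5485
P₀ = 11.4734/(1+0.0856)^1 + 13.3780/(1+0.0856)^2 + 15.5988/(1+0.0856)^3 + 294.5485/(1+0.0856)^3 = 264.3346

$264.33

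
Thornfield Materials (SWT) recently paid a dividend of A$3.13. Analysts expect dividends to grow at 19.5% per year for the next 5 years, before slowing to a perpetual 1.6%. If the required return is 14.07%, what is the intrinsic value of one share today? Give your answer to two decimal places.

Two-stage DDM. Project D₁…D_5 at 0.195, terminal growth 0.016, discount at r = 0.1407.
D_1 = 3.7404
D_2 = 4.4697
D_3 = 5.3413
D_4 = 6.3829
D_5 = 7.6275
Terminal value at t=5: TV = D_6/(r−g) = 7.7496/(0.1407−0.016) = 62.1457
P₀ = 3.7404/(1+0.1407)^1 + 4.4697/(1+0.1407)^2 + 5.3413/(1+0.1407)^3 + 6.3829/(1+0.1407)^4 + 7.6275/(1+0.1407)^5 + 62.1457/(1+0.1407)^5 = 50.2096

A$50.21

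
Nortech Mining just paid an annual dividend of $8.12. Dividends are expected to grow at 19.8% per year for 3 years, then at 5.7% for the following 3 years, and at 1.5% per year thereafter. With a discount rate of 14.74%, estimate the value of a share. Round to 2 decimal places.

Three-stage DDM. Project D₁…D_6; terminal Gordon value at t=6 with g = 0.015; discount at r = 0.1474.
D_1 = 9.7278
D_2 = 11.6539
D_3 = 13.9613
D_4 = 14.7571
D_5 = 15.5983
D_6 = 16.4874
TV_6 = 16.7347/(0.1474−0.015) = 126.3949
P₀ = Σ Dₜ/(1+r)ᵗ + TV_6/(1+r)^6 = 105.5465

$105.55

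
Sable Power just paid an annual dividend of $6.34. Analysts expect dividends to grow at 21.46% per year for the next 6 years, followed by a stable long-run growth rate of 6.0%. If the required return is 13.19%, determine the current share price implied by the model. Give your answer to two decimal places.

$191.74

Two-stage DDM. Project D₁…D_6 at 0.2146, terminal growth 0.06, discount at r = 0.1319.
D_1 = 7.7006
D_2 = 9.3531
D_3 = 11.3603
D_4 = 13.7982
D_5 = 16.7593
D_6 = 20.3558
Terminal value at t=6: TV = D_7/(r−g) = 21.5772/(0.1319−0.06) = 300.0999
P₀ = 7.7006/(1+0.1319)^1 + 9.3531/(1+0.1319)^2 + 11.3603/(1+0.1319)^3 + 13.7982/(1+0.1319)^4 + 16.7593/(1+0.1319)^5 + 20.3558/(1+0.1319)^6 + 300.0999/(1+0.1319)^6 = 191.7405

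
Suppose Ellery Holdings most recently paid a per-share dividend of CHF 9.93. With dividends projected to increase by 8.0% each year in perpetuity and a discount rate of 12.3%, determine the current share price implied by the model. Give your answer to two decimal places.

Gordon growth model: P₀ = D₁/(r − g). D₁ = 9.93 × (1 + 0.08) = 10.7244.
P₀ = 10.7244 / (0.123 − 0.08) = 10.7244 / 0.043 = 249.4047

CHF 249.40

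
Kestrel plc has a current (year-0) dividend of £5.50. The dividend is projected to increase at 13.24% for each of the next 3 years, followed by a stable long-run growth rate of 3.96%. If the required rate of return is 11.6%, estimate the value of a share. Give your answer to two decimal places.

£95.18

Two-stage DDM. Project D₁…D_3 at 0.1324, terminal growth 0.0396, discount at r = 0.116.
D_1 = 6.2282
D_2 = 7.0528
D_3 = 7.9866
Terminal value at t=3: TV = D_4/(r−g) = 8.3029/(0.116−0.0396) = 108.6764
P₀ = 6.2282/(1+0.116)^1 + 7.0528/(1+0.116)^2 + 7.9866/(1+0.116)^3 + 108.6764/(1+0.116)^3 = 95.1782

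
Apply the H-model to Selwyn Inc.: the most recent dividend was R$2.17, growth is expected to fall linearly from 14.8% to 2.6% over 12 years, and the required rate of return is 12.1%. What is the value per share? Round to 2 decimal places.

R$40.16

H-model: P₀ = D₀[(1+g_L) + H(g_S−g_L)]/(r−g_L), with H = 12/2 = 6.
P₀ = 2.17 × [(1+0.026) + 6×(0.148−0.026)] / (0.121−0.026)
   = 2.17 × 1.7580 / 0.095 = 40.1564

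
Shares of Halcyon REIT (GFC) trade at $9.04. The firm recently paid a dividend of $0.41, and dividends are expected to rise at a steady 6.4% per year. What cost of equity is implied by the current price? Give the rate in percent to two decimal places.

Rearranging the constant-growth DDM: r = D₁/P₀ + g.
D₁ = 0.41 × (1 + 0.064) = 0.4362.
r = 0.4362 / 9.04 + 0.064 = 0.04826 + 0.064 = 0.11226

11.23%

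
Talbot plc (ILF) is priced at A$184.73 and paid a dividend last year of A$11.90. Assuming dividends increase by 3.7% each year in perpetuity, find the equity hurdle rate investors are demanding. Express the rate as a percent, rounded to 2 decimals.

10.38%

Rearranging the constant-growth DDM: r = D₁/P₀ + g.
D₁ = 11.90 × (1 + 0.037) = 12.3403.
r = 12.3403 / 184.73 + 0.037 = 0.06680 + 0.037 = 0.10380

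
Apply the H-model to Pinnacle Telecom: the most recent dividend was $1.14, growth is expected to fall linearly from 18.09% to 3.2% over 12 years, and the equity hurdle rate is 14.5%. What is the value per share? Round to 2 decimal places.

$19.42

H-model: P₀ = D₀[(1+g_L) + H(g_S−g_L)]/(r−g_L), with H = 12/2 = 6.
P₀ = 1.14 × [(1+0.032) + 6×(0.1809−0.032)] / (0.145−0.032)
   = 1.14 × 1.9254 / 0.113 = 19.4244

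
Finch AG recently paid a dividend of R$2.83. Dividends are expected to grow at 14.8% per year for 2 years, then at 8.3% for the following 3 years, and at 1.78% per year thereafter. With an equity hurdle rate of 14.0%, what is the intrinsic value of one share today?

R$33.99

Three-stage DDM. Project D₁…D_5; terminal Gordon value at t=5 with g = 0.0178; discount at r = 0.14.
D_1 = 3.2488
D_2 = 3.7297
D_3 = 4.0392
D_4 = 4.3745
D_5 = 4.7376
TV_5 = 4.8219/(0.14−0.0178) = 39.4591
P₀ = Σ Dₜ/(1+r)ᵗ + TV_5/(1+r)^5 = 33.9905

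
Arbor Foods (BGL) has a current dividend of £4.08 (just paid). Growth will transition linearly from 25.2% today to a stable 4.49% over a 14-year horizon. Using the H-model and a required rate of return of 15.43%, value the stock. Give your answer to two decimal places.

H-model: P₀ = D₀[(1+g_L) + H(g_S−g_L)]/(r−g_L), with H = 14/2 = 7.
P₀ = 4.08 × [(1+0.0449) + 7×(0.252−0.0449)] / (0.1543−0.0449)
   = 4.08 × 2.4946 / 0.1094 = 93.0344

£93.03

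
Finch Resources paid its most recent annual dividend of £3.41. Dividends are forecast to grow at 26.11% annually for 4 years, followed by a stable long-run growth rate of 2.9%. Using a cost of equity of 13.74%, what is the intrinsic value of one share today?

£66.69

Two-stage DDM. Project D₁…D_4 at 0.2611, terminal growth 0.029, discount at r = 0.1374.
D_1 = 4.3004
D_2 = 5.4232
D_3 = 6.8392
D_4 = 8.6249
Terminal value at t=4: TV = D_5/(r−g) = 8.8750/(0.1374−0.029) = 81.8726
P₀ = 4.3004/(1+0.1374)^1 + 5.4232/(1+0.1374)^2 + 6.8392/(1+0.1374)^3 + 8.6249/(1+0.1374)^4 + 81.8726/(1+0.1374)^4 = 66.6943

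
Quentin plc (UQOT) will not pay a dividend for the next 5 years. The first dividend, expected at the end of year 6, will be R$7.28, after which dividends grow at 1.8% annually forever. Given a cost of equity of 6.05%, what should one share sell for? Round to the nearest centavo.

R$127.70

Deferred-dividend DDM. At t=5 the remaining stream is a growing perpetuity with first payment D_6 = 7.28.
V_5 = D_6/(r−g) = 7.28/(0.0605−0.018) = 171.2941
P₀ = V_5/(1+r)^5 = 171.2941/(1+0.0605)^5 = 127.6995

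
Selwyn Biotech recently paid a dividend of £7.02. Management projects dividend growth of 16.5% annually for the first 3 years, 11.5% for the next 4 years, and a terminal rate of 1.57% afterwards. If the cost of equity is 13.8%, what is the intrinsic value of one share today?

Three-stage DDM. Project D₁…D_7; terminal Gordon value at t=7 with g = 0.0157; discount at r = 0.138.
D_1 = 8.1783
D_2 = 9.5277
D_3 = 11.0998
D_4 = 12.3763
D_5 = 13.7995
D_6 = 15.3865
D_7 = 17.1559
TV_7 = 17.4253/(0.138−0.0157) = 142.4798
P₀ = Σ Dₜ/(1+r)ᵗ + TV_7/(1+r)^7 = 108.3544

£108.35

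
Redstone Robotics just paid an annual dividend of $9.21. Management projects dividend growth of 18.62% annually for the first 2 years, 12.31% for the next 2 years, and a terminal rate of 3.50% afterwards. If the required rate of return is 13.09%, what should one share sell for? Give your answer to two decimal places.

Three-stage DDM. Project D₁…D_4; terminal Gordon value at t=4 with g = 0.035; discount at r = 0.1309.
D_1 = 10.9249
D_2 = 12.9591
D_3 = 14.5544
D_4 = 16.3460
TV_4 = 16.9181/(0.1309−0.035) = 176.4144
P₀ = Σ Dₜ/(1+r)ᵗ + TV_4/(1+r)^4 = 147.7037

$147.70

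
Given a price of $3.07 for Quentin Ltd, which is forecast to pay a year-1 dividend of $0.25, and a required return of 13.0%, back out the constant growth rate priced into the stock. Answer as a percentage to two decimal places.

From P₀ = D₁/(r − g), the implied growth is g = r − D₁/P₀.
g = 0.13 − 0.25/3.07 = 0.13 − 0.08143 = 0.04857

4.86%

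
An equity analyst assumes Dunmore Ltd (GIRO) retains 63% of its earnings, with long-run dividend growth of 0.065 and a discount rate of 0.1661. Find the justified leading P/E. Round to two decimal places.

3.66

Payout ratio b = 1 − 0.63 = 0.37.
Justified leading P/E = b/(r−g) = 0.37/(0.1661−0.065) = 3.6597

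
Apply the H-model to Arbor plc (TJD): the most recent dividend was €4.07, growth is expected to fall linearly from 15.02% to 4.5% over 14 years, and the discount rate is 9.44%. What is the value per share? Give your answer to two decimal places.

H-model: P₀ = D₀[(1+g_L) + H(g_S−g_L)]/(r−g_L), with H = 14/2 = 7.
P₀ = 4.07 × [(1+0.045) + 7×(0.1502−0.045)] / (0.0944−0.045)
   = 4.07 × 1.7814 / 0.0494 = 146.7672

€146.77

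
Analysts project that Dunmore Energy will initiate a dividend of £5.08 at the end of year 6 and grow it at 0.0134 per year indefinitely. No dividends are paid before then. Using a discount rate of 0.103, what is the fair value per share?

Deferred-dividend DDM. At t=5 the remaining stream is a growing perpetuity with first payment D_6 = 5.08.
V_5 = D_6/(r−g) = 5.08/(0.103−0.0134) = 56.6964
P₀ = V_5/(1+r)^5 = 56.6964/(1+0.103)^5 = 34.7279

£34.73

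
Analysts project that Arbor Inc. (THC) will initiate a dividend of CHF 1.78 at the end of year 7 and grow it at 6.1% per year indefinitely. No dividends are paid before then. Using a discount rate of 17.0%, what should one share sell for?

Deferred-dividend DDM. At t=6 the remaining stream is a growing perpetuity with first payment D_7 = 1.78.
V_6 = D_7/(r−g) = 1.78/(0.17−0.061) = 16.3303
P₀ = V_6/(1+r)^6 = 16.3303/(1+0.17)^6 = 6.3662

CHF 6.37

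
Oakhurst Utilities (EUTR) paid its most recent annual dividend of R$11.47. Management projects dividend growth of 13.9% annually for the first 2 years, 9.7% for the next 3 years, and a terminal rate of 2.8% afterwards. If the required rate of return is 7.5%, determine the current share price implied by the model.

Three-stage DDM. Project D₁…D_5; terminal Gordon value at t=5 with g = 0.028; discount at r = 0.075.
D_1 = 13.0643
D_2 = 14.8803
D_3 = 16.3237
D_4 = 17.9071
D_5 = 19.6440
TV_5 = 20.1941/(0.075−0.028) = 429.6611
P₀ = Σ Dₜ/(1+r)ᵗ + TV_5/(1+r)^5 = 364.5453

R$364.55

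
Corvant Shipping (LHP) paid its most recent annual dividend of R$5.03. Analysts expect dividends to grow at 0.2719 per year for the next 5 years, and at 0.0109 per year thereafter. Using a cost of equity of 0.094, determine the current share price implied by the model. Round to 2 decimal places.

Two-stage DDM. Project D₁…D_5 at 0.2719, terminal growth 0.0109, discount at r = 0.094.
D_1 = 6.3977
D_2 = 8.1372
D_3 = 10.3497
D_4 = 13.1638
D_5 = 16.7430
Terminal value at t=5: TV = D_6/(r−g) = 16.9255/(0.094−0.0109) = 203.6761
P₀ = 6.3977/(1+0.094)^1 + 8.1372/(1+0.094)^2 + 10.3497/(1+0.094)^3 + 13.1638/(1+0.094)^4 + 16.7430/(1+0.094)^5 + 203.6761/(1+0.094)^5 = 170.3986

R$170.40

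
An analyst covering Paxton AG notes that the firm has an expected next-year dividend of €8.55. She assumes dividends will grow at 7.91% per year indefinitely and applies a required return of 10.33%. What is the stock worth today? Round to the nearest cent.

€353.31

Gordon growth model: P₀ = D₁/(r − g), with D₁ = 8.55 given directly.
P₀ = 8.5500 / (0.1033 − 0.0791) = 8.5500 / 0.0242 = 353.3058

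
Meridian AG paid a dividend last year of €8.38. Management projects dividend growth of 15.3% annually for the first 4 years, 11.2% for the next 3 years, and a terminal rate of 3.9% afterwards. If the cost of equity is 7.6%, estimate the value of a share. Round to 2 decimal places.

€417.83

Three-stage DDM. Project D₁…D_7; terminal Gordon value at t=7 with g = 0.039; discount at r = 0.076.
D_1 = 9.6621
D_2 = 11.1404
D_3 = 12.8449
D_4 = 14.8102
D_5 = 16.4690
D_6 = 18.3135
D_7 = 20.3646
TV_7 = 21.1588/(0.076−0.039) = 571.8596
P₀ = Σ Dₜ/(1+r)ᵗ + TV_7/(1+r)^7 = 417.8306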